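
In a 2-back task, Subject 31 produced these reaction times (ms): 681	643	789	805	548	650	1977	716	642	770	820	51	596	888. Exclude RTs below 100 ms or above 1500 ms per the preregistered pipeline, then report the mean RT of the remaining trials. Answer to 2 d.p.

Excluded: 51, 1977
Retained (n=12): Σ = 8548
Mean = 8548/12 = 712.3333

712.33 ms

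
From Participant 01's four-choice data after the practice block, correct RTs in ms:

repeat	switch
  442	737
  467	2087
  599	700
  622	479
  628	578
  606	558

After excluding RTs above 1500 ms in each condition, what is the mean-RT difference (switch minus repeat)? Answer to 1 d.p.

49.7 ms

switch: exclude 2087
M(repeat) = 3364/6 = 560.667
M(switch) = 3052/5 = 610.400
Difference = 610.400 − 560.667 = 49.733 ms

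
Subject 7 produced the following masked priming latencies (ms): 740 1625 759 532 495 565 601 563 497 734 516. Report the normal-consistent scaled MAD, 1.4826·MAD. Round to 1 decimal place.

Sorted: 495, 497, 516, 532, 563, 565, 601, 734, 740, 759, 1625 → median = 565
|x − 565| sorted: 0, 2, 33, 36, 49, 68, 70, 169, 175, 194, 1060 → MAD = 68
Robust SD ≈ 1.4826 × 68 = 100.817

100.8 ms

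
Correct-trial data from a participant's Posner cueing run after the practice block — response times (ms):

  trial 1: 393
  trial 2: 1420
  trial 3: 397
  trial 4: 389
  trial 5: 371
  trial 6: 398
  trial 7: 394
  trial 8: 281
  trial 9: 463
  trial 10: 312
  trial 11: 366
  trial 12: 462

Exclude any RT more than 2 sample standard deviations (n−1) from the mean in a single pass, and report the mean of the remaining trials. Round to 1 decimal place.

n = 12, ΣRT = 5646, M = 470.500
Σ(x−M)² = 1012691.00; s = √(1012691.00/11) = 303.419
Cutoffs: 470.500 ± 2·303.419 → [-136.3, 1077.3]
Outside: 1420 → excluded.
Retained (n=11): Σ = 4226, mean = 4226/11 = 384.182

384.2 ms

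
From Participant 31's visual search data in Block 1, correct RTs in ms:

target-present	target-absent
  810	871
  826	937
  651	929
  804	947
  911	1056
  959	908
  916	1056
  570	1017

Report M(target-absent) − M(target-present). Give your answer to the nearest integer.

159 ms

M(target-present) = 6447/8 = 805.875
M(target-absent) = 7721/8 = 965.125
Difference = 965.125 − 805.875 = 159.250 ms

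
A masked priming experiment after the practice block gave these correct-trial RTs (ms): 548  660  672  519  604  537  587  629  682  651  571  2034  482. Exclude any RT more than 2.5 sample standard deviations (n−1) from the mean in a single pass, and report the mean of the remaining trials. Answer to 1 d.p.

n = 13, ΣRT = 9176, M = 705.846
Σ(x−M)² = 1957845.69; s = √(1957845.69/12) = 403.923
Cutoffs: 705.846 ± 2.5·403.923 → [-304.0, 1715.7]
Outside: 2034 → excluded.
Retained (n=12): Σ = 7142, mean = 7142/12 = 595.167

595.2 ms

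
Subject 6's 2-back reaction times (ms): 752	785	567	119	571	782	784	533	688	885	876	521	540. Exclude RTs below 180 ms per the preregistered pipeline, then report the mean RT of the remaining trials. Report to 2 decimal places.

690.33 ms

Excluded: 119
Retained (n=12): Σ = 8284
Mean = 8284/12 = 690.3333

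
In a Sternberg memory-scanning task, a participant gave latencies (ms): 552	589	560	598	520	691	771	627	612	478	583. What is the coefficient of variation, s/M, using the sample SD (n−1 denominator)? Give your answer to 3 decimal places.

n = 11, Σ = 6581, M = 598.2727
Σ(x−M)² = 63964.182; s = √(63964.182/10) = 79.9776
CV = 79.9776 / 598.2727 = 0.13368

0.134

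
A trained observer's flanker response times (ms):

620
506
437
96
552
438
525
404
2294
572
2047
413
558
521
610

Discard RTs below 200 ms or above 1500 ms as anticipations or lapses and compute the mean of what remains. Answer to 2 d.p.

Excluded: 96, 2047, 2294
Retained (n=12): Σ = 6156
Mean = 6156/12 = 513.0000

513.00 ms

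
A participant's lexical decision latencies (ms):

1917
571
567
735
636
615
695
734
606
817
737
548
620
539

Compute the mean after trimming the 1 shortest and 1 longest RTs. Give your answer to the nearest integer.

Sorted: 539, 548, 567, 571, 606, 615, 620, 636, 695, 734, 735, 737, 817, 1917
Drop lowest 1 (539) and highest 1 (1917)
Remaining (n=12): Σ = 7881, mean = 7881/12 = 656.750

657 ms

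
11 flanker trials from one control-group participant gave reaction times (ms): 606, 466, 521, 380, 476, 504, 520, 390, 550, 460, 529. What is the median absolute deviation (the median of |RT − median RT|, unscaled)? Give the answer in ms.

38 ms

Sorted: 380, 390, 460, 466, 476, 504, 520, 521, 529, 550, 606 → median = 504
|x − 504|: 102, 38, 17, 124, 28, 0, 16, 114, 46, 44, 25
Sorted deviations: 0, 16, 17, 25, 28, 38, 44, 46, 102, 114, 124 → MAD = 38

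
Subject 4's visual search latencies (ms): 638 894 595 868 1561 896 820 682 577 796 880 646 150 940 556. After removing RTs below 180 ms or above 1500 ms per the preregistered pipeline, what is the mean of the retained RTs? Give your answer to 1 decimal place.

Excluded: 150, 1561
Retained (n=13): Σ = 9788
Mean = 9788/13 = 752.9231

752.9 ms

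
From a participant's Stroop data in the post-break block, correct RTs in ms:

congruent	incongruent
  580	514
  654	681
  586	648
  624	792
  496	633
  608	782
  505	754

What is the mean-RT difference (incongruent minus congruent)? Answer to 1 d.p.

107.3 ms

M(congruent) = 4053/7 = 579.000
M(incongruent) = 4804/7 = 686.286
Difference = 686.286 − 579.000 = 107.286 ms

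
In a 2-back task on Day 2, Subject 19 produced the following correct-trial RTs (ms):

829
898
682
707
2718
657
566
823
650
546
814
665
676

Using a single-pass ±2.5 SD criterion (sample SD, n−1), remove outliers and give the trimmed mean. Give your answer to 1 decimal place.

709.4 ms

n = 13, ΣRT = 11231, M = 863.923
Σ(x−M)² = 3855168.92; s = √(3855168.92/12) = 566.802
Cutoffs: 863.923 ± 2.5·566.802 → [-553.1, 2280.9]
Outside: 2718 → excluded.
Retained (n=12): Σ = 8513, mean = 8513/12 = 709.417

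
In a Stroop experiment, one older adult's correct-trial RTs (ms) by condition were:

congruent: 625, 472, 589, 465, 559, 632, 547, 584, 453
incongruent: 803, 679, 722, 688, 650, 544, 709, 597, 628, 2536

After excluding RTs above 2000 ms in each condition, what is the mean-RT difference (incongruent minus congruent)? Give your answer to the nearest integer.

incongruent: exclude 2536
M(congruent) = 4926/9 = 547.333
M(incongruent) = 6020/9 = 668.889
Difference = 668.889 − 547.333 = 121.556 ms

122 ms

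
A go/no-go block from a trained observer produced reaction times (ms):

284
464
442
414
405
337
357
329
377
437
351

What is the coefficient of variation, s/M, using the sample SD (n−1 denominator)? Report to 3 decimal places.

0.146

n = 11, Σ = 4197, M = 381.5455
Σ(x−M)² = 30948.727; s = √(30948.727/10) = 55.6316
CV = 55.6316 / 381.5455 = 0.14581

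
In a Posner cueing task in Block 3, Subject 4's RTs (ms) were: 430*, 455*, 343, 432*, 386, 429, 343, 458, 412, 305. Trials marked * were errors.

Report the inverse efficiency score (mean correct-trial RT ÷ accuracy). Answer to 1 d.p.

546.1 ms

Correct trials (n=7): 343, 386, 429, 343, 458, 412, 305
Mean correct RT = 2676/7 = 382.2857 ms
Proportion correct = 7/10
IES = 382.2857 / (7/10) = 546.122 ms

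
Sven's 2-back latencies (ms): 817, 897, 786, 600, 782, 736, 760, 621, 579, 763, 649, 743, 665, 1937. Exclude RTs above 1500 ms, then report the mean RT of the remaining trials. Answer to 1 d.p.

Excluded: 1937
Retained (n=13): Σ = 9398
Mean = 9398/13 = 722.9231

722.9 ms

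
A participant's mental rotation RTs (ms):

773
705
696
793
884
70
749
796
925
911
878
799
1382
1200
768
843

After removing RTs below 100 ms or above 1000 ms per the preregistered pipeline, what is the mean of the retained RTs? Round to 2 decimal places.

809.23 ms

Excluded: 70, 1200, 1382
Retained (n=13): Σ = 10520
Mean = 10520/13 = 809.2308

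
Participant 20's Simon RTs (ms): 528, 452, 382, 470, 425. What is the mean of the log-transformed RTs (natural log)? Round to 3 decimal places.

6.107

ln(RT): 6.2691, 6.1137, 5.9454, 6.1527, 6.0521
Σ ln(RT) = 30.5330
Mean = 30.5330/5 = 6.10660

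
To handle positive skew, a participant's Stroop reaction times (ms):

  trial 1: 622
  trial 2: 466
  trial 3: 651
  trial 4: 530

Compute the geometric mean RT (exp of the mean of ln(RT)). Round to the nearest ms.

562 ms

ln(RT): 6.4329, 6.1442, 6.4785, 6.2729
Mean ln(RT) = 25.3285/4 = 6.33213
Geometric mean = exp(6.33213) = 562.35 ms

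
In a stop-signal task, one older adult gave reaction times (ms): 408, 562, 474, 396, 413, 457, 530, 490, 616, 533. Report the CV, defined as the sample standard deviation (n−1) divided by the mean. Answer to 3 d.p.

0.149

n = 10, Σ = 4879, M = 487.9000
Σ(x−M)² = 47298.900; s = √(47298.900/9) = 72.4944
CV = 72.4944 / 487.9000 = 0.14858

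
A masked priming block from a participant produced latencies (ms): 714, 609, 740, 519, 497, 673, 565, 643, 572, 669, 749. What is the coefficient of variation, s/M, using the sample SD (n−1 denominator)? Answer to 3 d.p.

0.137

n = 11, Σ = 6950, M = 631.8182
Σ(x−M)² = 74859.636; s = √(74859.636/10) = 86.5215
CV = 86.5215 / 631.8182 = 0.13694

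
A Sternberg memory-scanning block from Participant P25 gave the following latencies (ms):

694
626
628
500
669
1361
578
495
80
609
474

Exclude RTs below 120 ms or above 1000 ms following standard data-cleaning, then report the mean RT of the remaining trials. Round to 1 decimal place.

Excluded: 80, 1361
Retained (n=9): Σ = 5273
Mean = 5273/9 = 585.8889

585.9 ms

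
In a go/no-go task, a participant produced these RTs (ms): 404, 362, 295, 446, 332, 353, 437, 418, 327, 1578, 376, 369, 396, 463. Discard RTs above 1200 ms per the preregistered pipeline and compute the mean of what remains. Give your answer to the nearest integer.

Excluded: 1578
Retained (n=13): Σ = 4978
Mean = 4978/13 = 382.9231

383 ms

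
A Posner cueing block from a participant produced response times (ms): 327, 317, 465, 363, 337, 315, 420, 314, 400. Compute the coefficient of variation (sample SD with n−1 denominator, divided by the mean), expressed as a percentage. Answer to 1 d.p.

15.1%

n = 9, Σ = 3258, M = 362.0000
Σ(x−M)² = 23806.000; s = √(23806.000/8) = 54.5504
CV = 54.5504 / 362.0000 = 0.15069 = 15.069%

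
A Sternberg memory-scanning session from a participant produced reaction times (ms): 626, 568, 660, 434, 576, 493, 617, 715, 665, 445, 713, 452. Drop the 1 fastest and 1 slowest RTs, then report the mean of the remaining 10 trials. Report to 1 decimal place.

581.5 ms

Sorted: 434, 445, 452, 493, 568, 576, 617, 626, 660, 665, 713, 715
Drop lowest 1 (434) and highest 1 (715)
Remaining (n=10): Σ = 5815, mean = 5815/10 = 581.500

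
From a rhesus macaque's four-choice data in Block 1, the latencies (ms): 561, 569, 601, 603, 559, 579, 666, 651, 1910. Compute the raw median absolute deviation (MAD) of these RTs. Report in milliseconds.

40 ms

Sorted: 559, 561, 569, 579, 601, 603, 651, 666, 1910 → median = 601
|x − 601|: 40, 32, 0, 2, 42, 22, 65, 50, 1309
Sorted deviations: 0, 2, 22, 32, 40, 42, 50, 65, 1309 → MAD = 40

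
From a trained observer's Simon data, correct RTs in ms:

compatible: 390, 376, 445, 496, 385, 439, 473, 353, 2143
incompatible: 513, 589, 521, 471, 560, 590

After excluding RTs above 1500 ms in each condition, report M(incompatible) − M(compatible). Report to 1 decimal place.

compatible: exclude 2143
M(compatible) = 3357/8 = 419.625
M(incompatible) = 3244/6 = 540.667
Difference = 540.667 − 419.625 = 121.042 ms

121.0 ms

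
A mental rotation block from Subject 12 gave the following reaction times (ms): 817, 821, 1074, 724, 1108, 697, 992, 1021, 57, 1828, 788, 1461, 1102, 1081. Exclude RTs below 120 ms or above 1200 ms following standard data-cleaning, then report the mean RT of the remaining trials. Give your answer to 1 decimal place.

Excluded: 57, 1461, 1828
Retained (n=11): Σ = 10225
Mean = 10225/11 = 929.5455

929.5 ms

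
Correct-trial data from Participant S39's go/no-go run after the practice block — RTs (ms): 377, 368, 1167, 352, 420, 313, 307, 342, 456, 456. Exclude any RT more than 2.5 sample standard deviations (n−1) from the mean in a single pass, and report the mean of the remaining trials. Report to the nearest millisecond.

n = 10, ΣRT = 4558, M = 455.800
Σ(x−M)² = 587263.60; s = √(587263.60/9) = 255.444
Cutoffs: 455.800 ± 2.5·255.444 → [-182.8, 1094.4]
Outside: 1167 → excluded.
Retained (n=9): Σ = 3391, mean = 3391/9 = 376.778

377 ms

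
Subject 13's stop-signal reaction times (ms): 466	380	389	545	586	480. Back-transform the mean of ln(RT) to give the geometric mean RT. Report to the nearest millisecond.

ln(RT): 6.1442, 5.9402, 5.9636, 6.3008, 6.3733, 6.1738
Mean ln(RT) = 36.8958/6 = 6.14930
Geometric mean = exp(6.14930) = 468.39 ms

468 ms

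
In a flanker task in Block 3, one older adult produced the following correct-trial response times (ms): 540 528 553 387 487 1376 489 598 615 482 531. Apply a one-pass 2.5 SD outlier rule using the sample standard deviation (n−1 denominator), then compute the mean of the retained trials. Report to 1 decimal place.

n = 11, ΣRT = 6586, M = 598.727
Σ(x−M)² = 702524.18; s = √(702524.18/10) = 265.052
Cutoffs: 598.727 ± 2.5·265.052 → [-63.9, 1261.4]
Outside: 1376 → excluded.
Retained (n=10): Σ = 5210, mean = 5210/10 = 521.000

521.0 ms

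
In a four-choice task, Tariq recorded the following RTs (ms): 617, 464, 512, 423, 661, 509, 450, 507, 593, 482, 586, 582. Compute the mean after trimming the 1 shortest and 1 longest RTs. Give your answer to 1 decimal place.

530.2 ms

Sorted: 423, 450, 464, 482, 507, 509, 512, 582, 586, 593, 617, 661
Drop lowest 1 (423) and highest 1 (661)
Remaining (n=10): Σ = 5302, mean = 5302/10 = 530.200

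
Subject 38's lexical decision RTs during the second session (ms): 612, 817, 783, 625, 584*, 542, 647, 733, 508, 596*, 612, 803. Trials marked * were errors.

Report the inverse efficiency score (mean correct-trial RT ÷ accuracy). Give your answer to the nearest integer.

Correct trials (n=10): 612, 817, 783, 625, 542, 647, 733, 508, 612, 803
Mean correct RT = 6682/10 = 668.2000 ms
Proportion correct = 10/12
IES = 668.2000 / (10/12) = 801.840 ms

802 ms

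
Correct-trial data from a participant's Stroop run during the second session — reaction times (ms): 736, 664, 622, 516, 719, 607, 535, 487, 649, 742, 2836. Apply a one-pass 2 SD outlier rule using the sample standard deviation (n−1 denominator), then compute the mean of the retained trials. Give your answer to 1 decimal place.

627.7 ms

n = 11, ΣRT = 9113, M = 828.455
Σ(x−M)² = 4509490.73; s = √(4509490.73/10) = 671.527
Cutoffs: 828.455 ± 2·671.527 → [-514.6, 2171.5]
Outside: 2836 → excluded.
Retained (n=10): Σ = 6277, mean = 6277/10 = 627.700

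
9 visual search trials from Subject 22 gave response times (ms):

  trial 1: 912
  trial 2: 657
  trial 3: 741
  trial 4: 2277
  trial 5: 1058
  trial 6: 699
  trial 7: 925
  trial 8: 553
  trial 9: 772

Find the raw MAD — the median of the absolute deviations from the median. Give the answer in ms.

Sorted: 553, 657, 699, 741, 772, 912, 925, 1058, 2277 → median = 772
|x − 772|: 140, 115, 31, 1505, 286, 73, 153, 219, 0
Sorted deviations: 0, 31, 73, 115, 140, 153, 219, 286, 1505 → MAD = 140

140 ms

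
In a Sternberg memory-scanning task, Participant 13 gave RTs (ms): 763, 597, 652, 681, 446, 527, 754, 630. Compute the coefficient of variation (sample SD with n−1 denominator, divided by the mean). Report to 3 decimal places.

0.171

n = 8, Σ = 5050, M = 631.2500
Σ(x−M)² = 81691.500; s = √(81691.500/7) = 108.0288
CV = 108.0288 / 631.2500 = 0.17113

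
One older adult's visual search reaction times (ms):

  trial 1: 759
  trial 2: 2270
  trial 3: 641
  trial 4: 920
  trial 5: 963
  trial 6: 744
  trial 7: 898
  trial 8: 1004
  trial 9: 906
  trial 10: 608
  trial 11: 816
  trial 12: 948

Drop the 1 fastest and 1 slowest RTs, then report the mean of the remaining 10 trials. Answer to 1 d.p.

859.9 ms

Sorted: 608, 641, 744, 759, 816, 898, 906, 920, 948, 963, 1004, 2270
Drop lowest 1 (608) and highest 1 (2270)
Remaining (n=10): Σ = 8599, mean = 8599/10 = 859.900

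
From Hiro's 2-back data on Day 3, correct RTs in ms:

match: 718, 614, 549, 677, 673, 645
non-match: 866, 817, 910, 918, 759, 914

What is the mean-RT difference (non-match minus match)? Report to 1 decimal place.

M(match) = 3876/6 = 646.000
M(non-match) = 5184/6 = 864.000
Difference = 864.000 − 646.000 = 218.000 ms

218.0 ms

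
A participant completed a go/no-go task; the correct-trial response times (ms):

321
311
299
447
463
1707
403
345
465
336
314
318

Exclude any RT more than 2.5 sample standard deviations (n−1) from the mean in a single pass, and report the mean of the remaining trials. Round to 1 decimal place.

365.6 ms

n = 12, ΣRT = 5729, M = 477.417
Σ(x−M)² = 1692344.92; s = √(1692344.92/11) = 392.237
Cutoffs: 477.417 ± 2.5·392.237 → [-503.2, 1458.0]
Outside: 1707 → excluded.
Retained (n=11): Σ = 4022, mean = 4022/11 = 365.636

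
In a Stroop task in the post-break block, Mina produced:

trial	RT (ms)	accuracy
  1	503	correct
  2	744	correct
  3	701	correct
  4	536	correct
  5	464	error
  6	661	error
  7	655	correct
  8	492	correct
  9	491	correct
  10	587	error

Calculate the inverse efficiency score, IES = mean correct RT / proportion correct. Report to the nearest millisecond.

Correct trials (n=7): 503, 744, 701, 536, 655, 492, 491
Mean correct RT = 4122/7 = 588.8571 ms
Proportion correct = 7/10
IES = 588.8571 / (7/10) = 841.224 ms

841 ms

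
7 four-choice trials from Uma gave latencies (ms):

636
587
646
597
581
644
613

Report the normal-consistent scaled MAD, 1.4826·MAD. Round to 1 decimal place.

38.5 ms

Sorted: 581, 587, 597, 613, 636, 644, 646 → median = 613
|x − 613| sorted: 0, 16, 23, 26, 31, 32, 33 → MAD = 26
Robust SD ≈ 1.4826 × 26 = 38.548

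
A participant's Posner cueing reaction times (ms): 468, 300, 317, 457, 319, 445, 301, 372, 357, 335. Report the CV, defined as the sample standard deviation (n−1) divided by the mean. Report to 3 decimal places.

n = 10, Σ = 3671, M = 367.1000
Σ(x−M)² = 39182.900; s = √(39182.900/9) = 65.9822
CV = 65.9822 / 367.1000 = 0.17974

0.180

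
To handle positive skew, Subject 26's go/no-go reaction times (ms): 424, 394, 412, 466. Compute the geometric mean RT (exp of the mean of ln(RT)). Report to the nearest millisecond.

423 ms

ln(RT): 6.0497, 5.9764, 6.0210, 6.1442
Mean ln(RT) = 24.1913/4 = 6.04782
Geometric mean = exp(6.04782) = 423.19 ms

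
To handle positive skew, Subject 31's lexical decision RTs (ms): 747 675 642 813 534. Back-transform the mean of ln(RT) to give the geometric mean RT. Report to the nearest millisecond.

675 ms

ln(RT): 6.6161, 6.5147, 6.4646, 6.7007, 6.2804
Mean ln(RT) = 32.5765/5 = 6.51530
Geometric mean = exp(6.51530) = 675.40 ms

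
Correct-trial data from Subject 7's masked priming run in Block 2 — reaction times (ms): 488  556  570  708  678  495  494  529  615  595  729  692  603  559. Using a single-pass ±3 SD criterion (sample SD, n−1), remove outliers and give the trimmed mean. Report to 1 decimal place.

n = 14, ΣRT = 8311, M = 593.643
Σ(x−M)² = 86909.21; s = √(86909.21/13) = 81.764
Cutoffs: 593.643 ± 3·81.764 → [348.4, 838.9]
No RTs fall outside the cutoffs; all 14 retained. Mean = 8311/14 = 593.643

593.6 ms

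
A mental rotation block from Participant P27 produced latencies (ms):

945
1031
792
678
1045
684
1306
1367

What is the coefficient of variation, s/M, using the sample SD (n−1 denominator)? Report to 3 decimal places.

0.266

n = 8, Σ = 7848, M = 981.0000
Σ(x−M)² = 478252.000; s = √(478252.000/7) = 261.3842
CV = 261.3842 / 981.0000 = 0.26645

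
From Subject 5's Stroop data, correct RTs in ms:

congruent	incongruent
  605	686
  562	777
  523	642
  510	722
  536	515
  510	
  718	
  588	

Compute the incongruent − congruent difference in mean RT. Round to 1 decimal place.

M(congruent) = 4552/8 = 569.000
M(incongruent) = 3342/5 = 668.400
Difference = 668.400 − 569.000 = 99.400 ms

99.4 ms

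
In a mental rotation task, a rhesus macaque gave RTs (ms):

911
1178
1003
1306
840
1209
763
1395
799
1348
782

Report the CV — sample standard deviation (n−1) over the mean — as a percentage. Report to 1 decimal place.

n = 11, Σ = 11534, M = 1048.5455
Σ(x−M)² = 597830.727; s = √(597830.727/10) = 244.5058
CV = 244.5058 / 1048.5455 = 0.23319 = 23.319%

23.3%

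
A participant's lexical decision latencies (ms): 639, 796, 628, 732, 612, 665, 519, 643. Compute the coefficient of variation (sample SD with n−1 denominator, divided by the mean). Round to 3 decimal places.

n = 8, Σ = 5234, M = 654.2500
Σ(x−M)² = 47379.500; s = √(47379.500/7) = 82.2709
CV = 82.2709 / 654.2500 = 0.12575

0.126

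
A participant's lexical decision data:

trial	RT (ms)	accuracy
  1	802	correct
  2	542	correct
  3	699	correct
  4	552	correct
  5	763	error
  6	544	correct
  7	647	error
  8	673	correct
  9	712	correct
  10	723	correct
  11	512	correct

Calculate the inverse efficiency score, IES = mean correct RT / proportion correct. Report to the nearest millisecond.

Correct trials (n=9): 802, 542, 699, 552, 544, 673, 712, 723, 512
Mean correct RT = 5759/9 = 639.8889 ms
Proportion correct = 9/11
IES = 639.8889 / (9/11) = 782.086 ms

782 ms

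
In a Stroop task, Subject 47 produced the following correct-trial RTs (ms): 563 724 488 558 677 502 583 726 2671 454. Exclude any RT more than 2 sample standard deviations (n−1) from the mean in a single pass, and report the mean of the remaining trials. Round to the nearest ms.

586 ms

n = 10, ΣRT = 7946, M = 794.600
Σ(x−M)² = 3994416.40; s = √(3994416.40/9) = 666.201
Cutoffs: 794.600 ± 2·666.201 → [-537.8, 2127.0]
Outside: 2671 → excluded.
Retained (n=9): Σ = 5275, mean = 5275/9 = 586.111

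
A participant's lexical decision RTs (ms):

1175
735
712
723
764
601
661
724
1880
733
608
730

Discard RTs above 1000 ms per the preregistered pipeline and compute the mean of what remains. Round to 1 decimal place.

699.1 ms

Excluded: 1175, 1880
Retained (n=10): Σ = 6991
Mean = 6991/10 = 699.1000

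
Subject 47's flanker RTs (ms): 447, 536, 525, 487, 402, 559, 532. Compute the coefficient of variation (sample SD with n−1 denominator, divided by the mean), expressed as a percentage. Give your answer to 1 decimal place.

11.3%

n = 7, Σ = 3488, M = 498.2857
Σ(x−M)² = 18987.429; s = √(18987.429/6) = 56.2545
CV = 56.2545 / 498.2857 = 0.11290 = 11.290%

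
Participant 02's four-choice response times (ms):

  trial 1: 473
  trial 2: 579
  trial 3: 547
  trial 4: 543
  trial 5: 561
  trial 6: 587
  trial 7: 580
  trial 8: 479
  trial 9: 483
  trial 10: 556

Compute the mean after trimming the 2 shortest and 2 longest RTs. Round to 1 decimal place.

Sorted: 473, 479, 483, 543, 547, 556, 561, 579, 580, 587
Drop lowest 2 (473, 479) and highest 2 (580, 587)
Remaining (n=6): Σ = 3269, mean = 3269/6 = 544.833

544.8 ms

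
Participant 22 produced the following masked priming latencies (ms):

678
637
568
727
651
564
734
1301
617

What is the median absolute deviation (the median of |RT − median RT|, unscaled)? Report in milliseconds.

76 ms

Sorted: 564, 568, 617, 637, 651, 678, 727, 734, 1301 → median = 651
|x − 651|: 27, 14, 83, 76, 0, 87, 83, 650, 34
Sorted deviations: 0, 14, 27, 34, 76, 83, 83, 87, 650 → MAD = 76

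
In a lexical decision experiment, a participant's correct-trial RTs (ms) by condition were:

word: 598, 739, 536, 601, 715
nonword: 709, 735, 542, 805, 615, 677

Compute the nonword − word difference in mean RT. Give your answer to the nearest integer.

M(word) = 3189/5 = 637.800
M(nonword) = 4083/6 = 680.500
Difference = 680.500 − 637.800 = 42.700 ms

43 ms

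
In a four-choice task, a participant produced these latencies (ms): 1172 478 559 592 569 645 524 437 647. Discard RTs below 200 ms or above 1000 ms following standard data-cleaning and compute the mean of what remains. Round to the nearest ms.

556 ms

Excluded: 1172
Retained (n=8): Σ = 4451
Mean = 4451/8 = 556.3750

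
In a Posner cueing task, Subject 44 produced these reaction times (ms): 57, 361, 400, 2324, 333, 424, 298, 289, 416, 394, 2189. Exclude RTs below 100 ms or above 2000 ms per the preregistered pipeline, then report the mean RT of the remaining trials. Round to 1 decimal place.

364.4 ms

Excluded: 57, 2189, 2324
Retained (n=8): Σ = 2915
Mean = 2915/8 = 364.3750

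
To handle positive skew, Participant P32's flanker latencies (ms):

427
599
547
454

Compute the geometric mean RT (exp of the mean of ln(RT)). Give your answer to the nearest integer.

502 ms

ln(RT): 6.0568, 6.3953, 6.3044, 6.1181
Mean ln(RT) = 24.8746/4 = 6.21865
Geometric mean = exp(6.21865) = 502.02 ms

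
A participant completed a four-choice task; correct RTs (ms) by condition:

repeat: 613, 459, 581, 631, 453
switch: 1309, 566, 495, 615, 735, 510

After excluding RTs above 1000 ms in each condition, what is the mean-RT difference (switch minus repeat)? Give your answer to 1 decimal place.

switch: exclude 1309
M(repeat) = 2737/5 = 547.400
M(switch) = 2921/5 = 584.200
Difference = 584.200 − 547.400 = 36.800 ms

36.8 ms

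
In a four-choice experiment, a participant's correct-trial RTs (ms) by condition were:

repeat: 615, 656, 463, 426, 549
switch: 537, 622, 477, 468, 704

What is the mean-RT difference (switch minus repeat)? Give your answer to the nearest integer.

20 ms

M(repeat) = 2709/5 = 541.800
M(switch) = 2808/5 = 561.600
Difference = 561.600 − 541.800 = 19.800 ms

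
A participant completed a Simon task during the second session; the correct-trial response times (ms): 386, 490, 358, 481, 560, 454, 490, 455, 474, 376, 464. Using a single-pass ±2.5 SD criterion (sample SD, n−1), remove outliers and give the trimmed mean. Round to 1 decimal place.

n = 11, ΣRT = 4988, M = 453.455
Σ(x−M)² = 34978.73; s = √(34978.73/10) = 59.143
Cutoffs: 453.455 ± 2.5·59.143 → [305.6, 601.3]
No RTs fall outside the cutoffs; all 11 retained. Mean = 4988/11 = 453.455

453.5 ms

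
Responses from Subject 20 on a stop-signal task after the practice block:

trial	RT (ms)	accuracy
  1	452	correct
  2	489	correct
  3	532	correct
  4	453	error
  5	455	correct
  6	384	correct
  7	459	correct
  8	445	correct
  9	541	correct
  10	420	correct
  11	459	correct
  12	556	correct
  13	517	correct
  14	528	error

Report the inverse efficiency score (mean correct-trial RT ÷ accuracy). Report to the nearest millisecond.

Correct trials (n=12): 452, 489, 532, 455, 384, 459, 445, 541, 420, 459, 556, 517
Mean correct RT = 5709/12 = 475.7500 ms
Proportion correct = 12/14
IES = 475.7500 / (12/14) = 555.042 ms

555 ms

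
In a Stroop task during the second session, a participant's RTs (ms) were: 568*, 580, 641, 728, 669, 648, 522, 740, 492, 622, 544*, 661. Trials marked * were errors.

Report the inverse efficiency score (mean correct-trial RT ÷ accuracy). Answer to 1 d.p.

Correct trials (n=10): 580, 641, 728, 669, 648, 522, 740, 492, 622, 661
Mean correct RT = 6303/10 = 630.3000 ms
Proportion correct = 10/12
IES = 630.3000 / (10/12) = 756.360 ms

756.4 ms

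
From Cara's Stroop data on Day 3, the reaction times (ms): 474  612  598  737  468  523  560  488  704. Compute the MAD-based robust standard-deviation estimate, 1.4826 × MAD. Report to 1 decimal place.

Sorted: 468, 474, 488, 523, 560, 598, 612, 704, 737 → median = 560
|x − 560| sorted: 0, 37, 38, 52, 72, 86, 92, 144, 177 → MAD = 72
Robust SD ≈ 1.4826 × 72 = 106.747

106.7 ms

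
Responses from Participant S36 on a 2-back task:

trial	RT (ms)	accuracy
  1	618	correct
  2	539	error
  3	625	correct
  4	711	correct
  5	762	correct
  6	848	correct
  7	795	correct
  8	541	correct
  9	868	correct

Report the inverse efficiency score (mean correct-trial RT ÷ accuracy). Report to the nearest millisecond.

811 ms

Correct trials (n=8): 618, 625, 711, 762, 848, 795, 541, 868
Mean correct RT = 5768/8 = 721.0000 ms
Proportion correct = 8/9
IES = 721.0000 / (8/9) = 811.125 ms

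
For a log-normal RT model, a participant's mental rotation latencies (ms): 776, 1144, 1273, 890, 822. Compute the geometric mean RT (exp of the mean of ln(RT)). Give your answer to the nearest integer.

ln(RT): 6.6542, 7.0423, 7.1491, 6.7912, 6.7117
Mean ln(RT) = 34.3485/5 = 6.86971
Geometric mean = exp(6.86971) = 962.67 ms

963 ms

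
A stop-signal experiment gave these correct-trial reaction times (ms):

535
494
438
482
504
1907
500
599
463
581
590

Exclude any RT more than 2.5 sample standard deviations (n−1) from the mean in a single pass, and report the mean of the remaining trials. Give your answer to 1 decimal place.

518.6 ms

n = 11, ΣRT = 7093, M = 644.818
Σ(x−M)² = 1780229.64; s = √(1780229.64/10) = 421.928
Cutoffs: 644.818 ± 2.5·421.928 → [-410.0, 1699.6]
Outside: 1907 → excluded.
Retained (n=10): Σ = 5186, mean = 5186/10 = 518.600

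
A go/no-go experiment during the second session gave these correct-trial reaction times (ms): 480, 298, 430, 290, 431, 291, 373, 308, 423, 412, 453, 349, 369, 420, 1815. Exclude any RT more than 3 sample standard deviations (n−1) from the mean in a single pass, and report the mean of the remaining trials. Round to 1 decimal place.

380.5 ms

n = 15, ΣRT = 7142, M = 476.133
Σ(x−M)² = 1974563.73; s = √(1974563.73/14) = 375.553
Cutoffs: 476.133 ± 3·375.553 → [-650.5, 1602.8]
Outside: 1815 → excluded.
Retained (n=14): Σ = 5327, mean = 5327/14 = 380.500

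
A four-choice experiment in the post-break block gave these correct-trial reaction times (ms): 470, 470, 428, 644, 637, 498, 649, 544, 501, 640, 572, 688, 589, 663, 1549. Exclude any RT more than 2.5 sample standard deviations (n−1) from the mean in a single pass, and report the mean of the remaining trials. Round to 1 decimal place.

570.9 ms

n = 15, ΣRT = 9542, M = 636.133
Σ(x−M)² = 987665.73; s = √(987665.73/14) = 265.608
Cutoffs: 636.133 ± 2.5·265.608 → [-27.9, 1300.2]
Outside: 1549 → excluded.
Retained (n=14): Σ = 7993, mean = 7993/14 = 570.929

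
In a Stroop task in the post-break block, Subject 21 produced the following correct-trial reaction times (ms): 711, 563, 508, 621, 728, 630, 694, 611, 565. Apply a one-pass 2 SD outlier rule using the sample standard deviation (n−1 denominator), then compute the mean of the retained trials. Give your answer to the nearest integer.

n = 9, ΣRT = 5631, M = 625.667
Σ(x−M)² = 44132.00; s = √(44132.00/8) = 74.273
Cutoffs: 625.667 ± 2·74.273 → [477.1, 774.2]
No RTs fall outside the cutoffs; all 9 retained. Mean = 5631/9 = 625.667

626 ms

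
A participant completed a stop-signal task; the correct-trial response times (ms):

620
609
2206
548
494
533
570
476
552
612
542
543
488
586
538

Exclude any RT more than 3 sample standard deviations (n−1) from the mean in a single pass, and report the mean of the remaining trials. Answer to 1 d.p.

n = 15, ΣRT = 9917, M = 661.133
Σ(x−M)² = 2584007.73; s = √(2584007.73/14) = 429.618
Cutoffs: 661.133 ± 3·429.618 → [-627.7, 1950.0]
Outside: 2206 → excluded.
Retained (n=14): Σ = 7711, mean = 7711/14 = 550.786

550.8 ms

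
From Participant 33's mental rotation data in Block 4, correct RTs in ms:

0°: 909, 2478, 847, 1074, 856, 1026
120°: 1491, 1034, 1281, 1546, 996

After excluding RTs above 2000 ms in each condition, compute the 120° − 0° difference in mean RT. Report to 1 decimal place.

0°: exclude 2478
M(0°) = 4712/5 = 942.400
M(120°) = 6348/5 = 1269.600
Difference = 1269.600 − 942.400 = 327.200 ms

327.2 ms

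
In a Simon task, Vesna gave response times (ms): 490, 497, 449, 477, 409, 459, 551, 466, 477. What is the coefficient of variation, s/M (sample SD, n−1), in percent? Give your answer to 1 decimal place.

n = 9, Σ = 4275, M = 475.0000
Σ(x−M)² = 11862.000; s = √(11862.000/8) = 38.5065
CV = 38.5065 / 475.0000 = 0.08107 = 8.107%

8.1%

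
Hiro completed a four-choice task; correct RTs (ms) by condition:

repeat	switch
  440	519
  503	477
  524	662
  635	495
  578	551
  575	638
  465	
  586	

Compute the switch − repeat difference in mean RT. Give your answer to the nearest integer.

19 ms

M(repeat) = 4306/8 = 538.250
M(switch) = 3342/6 = 557.000
Difference = 557.000 − 538.250 = 18.750 ms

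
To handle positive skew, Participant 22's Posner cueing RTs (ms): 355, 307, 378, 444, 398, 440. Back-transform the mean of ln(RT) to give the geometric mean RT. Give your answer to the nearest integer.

ln(RT): 5.8721, 5.7268, 5.9349, 6.0958, 5.9865, 6.0868
Mean ln(RT) = 35.7029/6 = 5.95049
Geometric mean = exp(5.95049) = 383.94 ms

384 ms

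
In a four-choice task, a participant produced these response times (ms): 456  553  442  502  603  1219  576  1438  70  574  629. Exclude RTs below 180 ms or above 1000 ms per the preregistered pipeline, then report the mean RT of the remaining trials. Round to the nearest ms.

Excluded: 70, 1219, 1438
Retained (n=8): Σ = 4335
Mean = 4335/8 = 541.8750

542 ms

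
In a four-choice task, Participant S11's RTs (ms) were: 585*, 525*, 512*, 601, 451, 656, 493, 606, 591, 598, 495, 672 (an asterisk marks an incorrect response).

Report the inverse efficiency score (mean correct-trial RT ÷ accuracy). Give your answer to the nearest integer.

Correct trials (n=9): 601, 451, 656, 493, 606, 591, 598, 495, 672
Mean correct RT = 5163/9 = 573.6667 ms
Proportion correct = 9/12
IES = 573.6667 / (9/12) = 764.889 ms

765 ms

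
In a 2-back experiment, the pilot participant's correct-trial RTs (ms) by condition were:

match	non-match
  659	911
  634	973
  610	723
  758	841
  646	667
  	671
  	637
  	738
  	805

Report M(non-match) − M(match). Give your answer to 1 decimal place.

M(match) = 3307/5 = 661.400
M(non-match) = 6966/9 = 774.000
Difference = 774.000 − 661.400 = 112.600 ms

112.6 ms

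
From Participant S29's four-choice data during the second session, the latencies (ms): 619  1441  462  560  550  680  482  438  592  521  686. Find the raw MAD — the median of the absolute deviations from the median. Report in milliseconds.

Sorted: 438, 462, 482, 521, 550, 560, 592, 619, 680, 686, 1441 → median = 560
|x − 560|: 59, 881, 98, 0, 10, 120, 78, 122, 32, 39, 126
Sorted deviations: 0, 10, 32, 39, 59, 78, 98, 120, 122, 126, 881 → MAD = 78

78 ms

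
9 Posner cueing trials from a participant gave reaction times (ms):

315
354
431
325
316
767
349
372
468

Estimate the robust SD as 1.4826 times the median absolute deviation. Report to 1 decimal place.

56.3 ms

Sorted: 315, 316, 325, 349, 354, 372, 431, 468, 767 → median = 354
|x − 354| sorted: 0, 5, 18, 29, 38, 39, 77, 114, 413 → MAD = 38
Robust SD ≈ 1.4826 × 38 = 56.339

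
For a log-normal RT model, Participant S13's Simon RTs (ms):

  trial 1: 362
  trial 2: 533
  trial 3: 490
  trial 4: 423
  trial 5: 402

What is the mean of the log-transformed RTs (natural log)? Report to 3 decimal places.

6.082

ln(RT): 5.8916, 6.2785, 6.1944, 6.0474, 5.9965
Σ ln(RT) = 30.4084
Mean = 30.4084/5 = 6.08168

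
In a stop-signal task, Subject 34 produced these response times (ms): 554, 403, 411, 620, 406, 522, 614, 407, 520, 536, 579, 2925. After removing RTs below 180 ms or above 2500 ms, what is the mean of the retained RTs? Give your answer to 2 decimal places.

506.55 ms

Excluded: 2925
Retained (n=11): Σ = 5572
Mean = 5572/11 = 506.5455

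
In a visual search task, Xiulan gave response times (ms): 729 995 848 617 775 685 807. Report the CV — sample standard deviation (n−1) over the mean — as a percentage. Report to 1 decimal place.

15.7%

n = 7, Σ = 5456, M = 779.4286
Σ(x−M)² = 89795.714; s = √(89795.714/6) = 122.3354
CV = 122.3354 / 779.4286 = 0.15696 = 15.696%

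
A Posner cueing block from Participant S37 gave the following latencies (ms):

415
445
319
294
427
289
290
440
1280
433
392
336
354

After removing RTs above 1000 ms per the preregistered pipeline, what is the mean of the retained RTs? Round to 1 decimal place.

Excluded: 1280
Retained (n=12): Σ = 4434
Mean = 4434/12 = 369.5000

369.5 ms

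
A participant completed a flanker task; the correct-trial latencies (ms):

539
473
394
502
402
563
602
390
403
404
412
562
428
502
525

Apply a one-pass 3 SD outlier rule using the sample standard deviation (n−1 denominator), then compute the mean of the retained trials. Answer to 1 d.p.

n = 15, ΣRT = 7101, M = 473.400
Σ(x−M)² = 74979.60; s = √(74979.60/14) = 73.183
Cutoffs: 473.400 ± 3·73.183 → [253.9, 692.9]
No RTs fall outside the cutoffs; all 15 retained. Mean = 7101/15 = 473.400

473.4 ms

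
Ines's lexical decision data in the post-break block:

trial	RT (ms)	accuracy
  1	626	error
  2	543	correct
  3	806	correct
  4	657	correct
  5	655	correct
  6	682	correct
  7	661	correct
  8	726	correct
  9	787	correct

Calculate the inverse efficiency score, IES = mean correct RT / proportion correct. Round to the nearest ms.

776 ms

Correct trials (n=8): 543, 806, 657, 655, 682, 661, 726, 787
Mean correct RT = 5517/8 = 689.6250 ms
Proportion correct = 8/9
IES = 689.6250 / (8/9) = 775.828 ms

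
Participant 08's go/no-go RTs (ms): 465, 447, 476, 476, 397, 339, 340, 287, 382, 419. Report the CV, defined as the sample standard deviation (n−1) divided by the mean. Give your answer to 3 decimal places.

n = 10, Σ = 4028, M = 402.8000
Σ(x−M)² = 38691.600; s = √(38691.600/9) = 65.5673
CV = 65.5673 / 402.8000 = 0.16278

0.163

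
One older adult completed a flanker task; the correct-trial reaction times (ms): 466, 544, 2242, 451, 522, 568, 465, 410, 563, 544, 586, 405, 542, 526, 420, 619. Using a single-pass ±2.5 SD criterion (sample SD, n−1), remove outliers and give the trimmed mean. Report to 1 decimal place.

508.7 ms

n = 16, ΣRT = 9873, M = 617.062
Σ(x−M)² = 2880558.94; s = √(2880558.94/15) = 438.221
Cutoffs: 617.062 ± 2.5·438.221 → [-478.5, 1712.6]
Outside: 2242 → excluded.
Retained (n=15): Σ = 7631, mean = 7631/15 = 508.733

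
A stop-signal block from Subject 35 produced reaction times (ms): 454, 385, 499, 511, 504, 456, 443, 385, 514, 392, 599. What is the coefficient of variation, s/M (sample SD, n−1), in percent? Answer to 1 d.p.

n = 11, Σ = 5142, M = 467.4545
Σ(x−M)² = 43898.727; s = √(43898.727/10) = 66.2561
CV = 66.2561 / 467.4545 = 0.14174 = 14.174%

14.2%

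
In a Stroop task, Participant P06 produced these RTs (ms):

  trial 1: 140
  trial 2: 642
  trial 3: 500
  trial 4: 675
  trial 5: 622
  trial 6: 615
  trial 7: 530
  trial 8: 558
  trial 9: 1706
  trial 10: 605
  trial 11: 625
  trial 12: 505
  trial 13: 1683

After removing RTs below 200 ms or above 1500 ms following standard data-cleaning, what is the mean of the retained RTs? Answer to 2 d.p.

Excluded: 140, 1683, 1706
Retained (n=10): Σ = 5877
Mean = 5877/10 = 587.7000

587.70 ms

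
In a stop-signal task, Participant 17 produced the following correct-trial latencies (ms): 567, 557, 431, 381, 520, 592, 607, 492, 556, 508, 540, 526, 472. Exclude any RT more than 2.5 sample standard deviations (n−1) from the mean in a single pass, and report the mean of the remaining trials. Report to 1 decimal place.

n = 13, ΣRT = 6749, M = 519.154
Σ(x−M)² = 48527.69; s = √(48527.69/12) = 63.592
Cutoffs: 519.154 ± 2.5·63.592 → [360.2, 678.1]
No RTs fall outside the cutoffs; all 13 retained. Mean = 6749/13 = 519.154

519.2 ms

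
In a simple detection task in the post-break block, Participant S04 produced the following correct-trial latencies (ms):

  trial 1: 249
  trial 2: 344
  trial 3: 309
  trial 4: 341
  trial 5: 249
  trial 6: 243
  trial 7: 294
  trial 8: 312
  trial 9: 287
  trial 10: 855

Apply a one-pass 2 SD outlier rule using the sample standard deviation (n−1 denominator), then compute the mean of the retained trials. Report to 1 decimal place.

292.0 ms

n = 10, ΣRT = 3483, M = 348.300
Σ(x−M)² = 297194.10; s = √(297194.10/9) = 181.718
Cutoffs: 348.300 ± 2·181.718 → [-15.1, 711.7]
Outside: 855 → excluded.
Retained (n=9): Σ = 2628, mean = 2628/9 = 292.000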